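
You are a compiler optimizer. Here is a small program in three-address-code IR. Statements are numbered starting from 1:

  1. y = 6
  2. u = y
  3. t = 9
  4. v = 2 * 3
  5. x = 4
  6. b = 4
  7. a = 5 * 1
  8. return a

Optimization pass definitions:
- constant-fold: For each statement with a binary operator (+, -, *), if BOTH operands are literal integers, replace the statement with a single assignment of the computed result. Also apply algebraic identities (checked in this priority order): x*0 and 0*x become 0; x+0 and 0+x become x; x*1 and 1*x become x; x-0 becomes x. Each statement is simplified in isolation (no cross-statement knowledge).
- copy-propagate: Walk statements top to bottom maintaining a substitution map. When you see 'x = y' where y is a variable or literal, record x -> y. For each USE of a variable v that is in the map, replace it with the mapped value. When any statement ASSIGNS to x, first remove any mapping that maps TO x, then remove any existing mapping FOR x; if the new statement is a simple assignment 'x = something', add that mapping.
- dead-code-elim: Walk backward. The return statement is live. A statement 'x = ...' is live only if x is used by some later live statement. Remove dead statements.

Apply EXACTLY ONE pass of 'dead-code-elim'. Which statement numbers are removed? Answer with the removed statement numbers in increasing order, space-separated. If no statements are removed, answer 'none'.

Answer: 1 2 3 4 5 6

Derivation:
Backward liveness scan:
Stmt 1 'y = 6': DEAD (y not in live set [])
Stmt 2 'u = y': DEAD (u not in live set [])
Stmt 3 't = 9': DEAD (t not in live set [])
Stmt 4 'v = 2 * 3': DEAD (v not in live set [])
Stmt 5 'x = 4': DEAD (x not in live set [])
Stmt 6 'b = 4': DEAD (b not in live set [])
Stmt 7 'a = 5 * 1': KEEP (a is live); live-in = []
Stmt 8 'return a': KEEP (return); live-in = ['a']
Removed statement numbers: [1, 2, 3, 4, 5, 6]
Surviving IR:
  a = 5 * 1
  return a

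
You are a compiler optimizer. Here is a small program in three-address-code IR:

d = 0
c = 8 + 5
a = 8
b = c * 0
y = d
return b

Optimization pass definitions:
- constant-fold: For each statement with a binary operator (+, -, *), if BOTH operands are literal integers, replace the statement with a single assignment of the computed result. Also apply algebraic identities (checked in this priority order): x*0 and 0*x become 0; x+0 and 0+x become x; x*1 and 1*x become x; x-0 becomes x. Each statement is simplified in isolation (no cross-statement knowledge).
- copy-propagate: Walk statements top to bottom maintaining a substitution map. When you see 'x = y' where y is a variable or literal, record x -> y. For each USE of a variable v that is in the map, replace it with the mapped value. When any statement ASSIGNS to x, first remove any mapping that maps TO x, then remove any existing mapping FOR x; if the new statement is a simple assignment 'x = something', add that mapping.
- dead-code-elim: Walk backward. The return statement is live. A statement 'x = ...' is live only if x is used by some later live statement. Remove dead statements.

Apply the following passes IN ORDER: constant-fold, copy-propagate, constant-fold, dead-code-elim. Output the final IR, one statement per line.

Answer: return 0

Derivation:
Initial IR:
  d = 0
  c = 8 + 5
  a = 8
  b = c * 0
  y = d
  return b
After constant-fold (6 stmts):
  d = 0
  c = 13
  a = 8
  b = 0
  y = d
  return b
After copy-propagate (6 stmts):
  d = 0
  c = 13
  a = 8
  b = 0
  y = 0
  return 0
After constant-fold (6 stmts):
  d = 0
  c = 13
  a = 8
  b = 0
  y = 0
  return 0
After dead-code-elim (1 stmts):
  return 0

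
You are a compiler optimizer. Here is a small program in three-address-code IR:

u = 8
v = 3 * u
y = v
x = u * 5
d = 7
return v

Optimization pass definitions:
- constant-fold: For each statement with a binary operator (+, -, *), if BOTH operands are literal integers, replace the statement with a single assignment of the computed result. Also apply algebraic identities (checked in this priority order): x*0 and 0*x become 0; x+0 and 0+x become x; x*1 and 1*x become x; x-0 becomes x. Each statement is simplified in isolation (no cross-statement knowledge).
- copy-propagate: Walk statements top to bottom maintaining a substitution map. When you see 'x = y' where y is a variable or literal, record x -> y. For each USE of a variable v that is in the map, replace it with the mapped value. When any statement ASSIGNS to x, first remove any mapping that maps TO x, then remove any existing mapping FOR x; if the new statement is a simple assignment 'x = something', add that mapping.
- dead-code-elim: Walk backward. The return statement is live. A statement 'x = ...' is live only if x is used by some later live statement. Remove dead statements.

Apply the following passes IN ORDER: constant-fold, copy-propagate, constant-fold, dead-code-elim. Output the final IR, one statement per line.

Initial IR:
  u = 8
  v = 3 * u
  y = v
  x = u * 5
  d = 7
  return v
After constant-fold (6 stmts):
  u = 8
  v = 3 * u
  y = v
  x = u * 5
  d = 7
  return v
After copy-propagate (6 stmts):
  u = 8
  v = 3 * 8
  y = v
  x = 8 * 5
  d = 7
  return v
After constant-fold (6 stmts):
  u = 8
  v = 24
  y = v
  x = 40
  d = 7
  return v
After dead-code-elim (2 stmts):
  v = 24
  return v

Answer: v = 24
return v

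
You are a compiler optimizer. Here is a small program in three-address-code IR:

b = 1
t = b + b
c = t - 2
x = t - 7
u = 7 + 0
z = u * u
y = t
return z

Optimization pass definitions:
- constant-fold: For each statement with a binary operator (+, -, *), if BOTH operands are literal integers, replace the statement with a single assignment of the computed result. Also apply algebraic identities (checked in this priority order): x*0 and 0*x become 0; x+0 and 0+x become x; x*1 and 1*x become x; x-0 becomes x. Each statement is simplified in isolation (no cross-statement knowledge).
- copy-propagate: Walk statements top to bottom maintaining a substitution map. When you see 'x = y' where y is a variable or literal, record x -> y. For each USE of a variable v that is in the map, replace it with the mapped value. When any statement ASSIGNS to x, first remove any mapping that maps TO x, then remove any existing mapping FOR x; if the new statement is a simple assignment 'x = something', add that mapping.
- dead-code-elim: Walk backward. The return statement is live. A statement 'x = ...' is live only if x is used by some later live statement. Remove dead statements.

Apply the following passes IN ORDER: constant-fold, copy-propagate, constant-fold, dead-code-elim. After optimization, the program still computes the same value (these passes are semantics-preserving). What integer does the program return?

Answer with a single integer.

Initial IR:
  b = 1
  t = b + b
  c = t - 2
  x = t - 7
  u = 7 + 0
  z = u * u
  y = t
  return z
After constant-fold (8 stmts):
  b = 1
  t = b + b
  c = t - 2
  x = t - 7
  u = 7
  z = u * u
  y = t
  return z
After copy-propagate (8 stmts):
  b = 1
  t = 1 + 1
  c = t - 2
  x = t - 7
  u = 7
  z = 7 * 7
  y = t
  return z
After constant-fold (8 stmts):
  b = 1
  t = 2
  c = t - 2
  x = t - 7
  u = 7
  z = 49
  y = t
  return z
After dead-code-elim (2 stmts):
  z = 49
  return z
Evaluate:
  b = 1  =>  b = 1
  t = b + b  =>  t = 2
  c = t - 2  =>  c = 0
  x = t - 7  =>  x = -5
  u = 7 + 0  =>  u = 7
  z = u * u  =>  z = 49
  y = t  =>  y = 2
  return z = 49

Answer: 49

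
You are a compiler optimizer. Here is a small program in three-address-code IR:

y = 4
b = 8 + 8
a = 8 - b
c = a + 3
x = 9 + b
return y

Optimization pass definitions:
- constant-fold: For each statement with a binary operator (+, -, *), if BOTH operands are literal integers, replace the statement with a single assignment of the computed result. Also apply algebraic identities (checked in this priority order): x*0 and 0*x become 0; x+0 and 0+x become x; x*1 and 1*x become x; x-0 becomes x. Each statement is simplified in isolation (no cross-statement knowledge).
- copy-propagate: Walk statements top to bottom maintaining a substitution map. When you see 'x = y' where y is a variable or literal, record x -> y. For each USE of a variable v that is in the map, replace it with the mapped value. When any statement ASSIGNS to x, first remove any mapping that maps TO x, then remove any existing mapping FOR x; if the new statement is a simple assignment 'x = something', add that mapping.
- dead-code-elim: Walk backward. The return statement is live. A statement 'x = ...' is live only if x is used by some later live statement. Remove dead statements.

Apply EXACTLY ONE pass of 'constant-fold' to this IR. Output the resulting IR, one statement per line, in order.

Applying constant-fold statement-by-statement:
  [1] y = 4  (unchanged)
  [2] b = 8 + 8  -> b = 16
  [3] a = 8 - b  (unchanged)
  [4] c = a + 3  (unchanged)
  [5] x = 9 + b  (unchanged)
  [6] return y  (unchanged)
Result (6 stmts):
  y = 4
  b = 16
  a = 8 - b
  c = a + 3
  x = 9 + b
  return y

Answer: y = 4
b = 16
a = 8 - b
c = a + 3
x = 9 + b
return y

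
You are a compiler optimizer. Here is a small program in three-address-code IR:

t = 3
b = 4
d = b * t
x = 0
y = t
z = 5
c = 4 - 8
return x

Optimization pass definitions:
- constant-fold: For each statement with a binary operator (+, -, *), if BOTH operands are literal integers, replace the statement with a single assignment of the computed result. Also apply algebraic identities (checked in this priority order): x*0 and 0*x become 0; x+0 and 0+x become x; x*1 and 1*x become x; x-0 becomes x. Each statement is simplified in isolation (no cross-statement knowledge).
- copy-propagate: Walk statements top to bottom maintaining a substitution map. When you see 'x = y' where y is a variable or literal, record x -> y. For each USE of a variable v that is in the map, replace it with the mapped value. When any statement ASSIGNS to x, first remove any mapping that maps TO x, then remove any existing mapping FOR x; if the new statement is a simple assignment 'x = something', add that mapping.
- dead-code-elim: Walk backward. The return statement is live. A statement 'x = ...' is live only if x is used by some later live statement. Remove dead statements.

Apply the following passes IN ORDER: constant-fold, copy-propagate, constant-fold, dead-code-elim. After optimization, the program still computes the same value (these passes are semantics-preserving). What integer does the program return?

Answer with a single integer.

Answer: 0

Derivation:
Initial IR:
  t = 3
  b = 4
  d = b * t
  x = 0
  y = t
  z = 5
  c = 4 - 8
  return x
After constant-fold (8 stmts):
  t = 3
  b = 4
  d = b * t
  x = 0
  y = t
  z = 5
  c = -4
  return x
After copy-propagate (8 stmts):
  t = 3
  b = 4
  d = 4 * 3
  x = 0
  y = 3
  z = 5
  c = -4
  return 0
After constant-fold (8 stmts):
  t = 3
  b = 4
  d = 12
  x = 0
  y = 3
  z = 5
  c = -4
  return 0
After dead-code-elim (1 stmts):
  return 0
Evaluate:
  t = 3  =>  t = 3
  b = 4  =>  b = 4
  d = b * t  =>  d = 12
  x = 0  =>  x = 0
  y = t  =>  y = 3
  z = 5  =>  z = 5
  c = 4 - 8  =>  c = -4
  return x = 0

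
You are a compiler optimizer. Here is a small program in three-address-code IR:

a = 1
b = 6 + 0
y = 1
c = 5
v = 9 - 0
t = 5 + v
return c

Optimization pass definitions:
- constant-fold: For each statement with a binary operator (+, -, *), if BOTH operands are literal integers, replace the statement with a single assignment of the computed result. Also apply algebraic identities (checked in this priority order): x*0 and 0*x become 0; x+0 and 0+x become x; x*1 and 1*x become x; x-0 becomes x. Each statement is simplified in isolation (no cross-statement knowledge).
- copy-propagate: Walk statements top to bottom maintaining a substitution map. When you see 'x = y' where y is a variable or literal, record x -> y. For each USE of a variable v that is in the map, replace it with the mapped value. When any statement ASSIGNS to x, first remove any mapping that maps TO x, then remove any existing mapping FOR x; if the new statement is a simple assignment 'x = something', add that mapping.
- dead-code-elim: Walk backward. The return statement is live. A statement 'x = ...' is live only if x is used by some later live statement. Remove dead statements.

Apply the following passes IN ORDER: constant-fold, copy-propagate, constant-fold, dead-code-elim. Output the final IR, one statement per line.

Initial IR:
  a = 1
  b = 6 + 0
  y = 1
  c = 5
  v = 9 - 0
  t = 5 + v
  return c
After constant-fold (7 stmts):
  a = 1
  b = 6
  y = 1
  c = 5
  v = 9
  t = 5 + v
  return c
After copy-propagate (7 stmts):
  a = 1
  b = 6
  y = 1
  c = 5
  v = 9
  t = 5 + 9
  return 5
After constant-fold (7 stmts):
  a = 1
  b = 6
  y = 1
  c = 5
  v = 9
  t = 14
  return 5
After dead-code-elim (1 stmts):
  return 5

Answer: return 5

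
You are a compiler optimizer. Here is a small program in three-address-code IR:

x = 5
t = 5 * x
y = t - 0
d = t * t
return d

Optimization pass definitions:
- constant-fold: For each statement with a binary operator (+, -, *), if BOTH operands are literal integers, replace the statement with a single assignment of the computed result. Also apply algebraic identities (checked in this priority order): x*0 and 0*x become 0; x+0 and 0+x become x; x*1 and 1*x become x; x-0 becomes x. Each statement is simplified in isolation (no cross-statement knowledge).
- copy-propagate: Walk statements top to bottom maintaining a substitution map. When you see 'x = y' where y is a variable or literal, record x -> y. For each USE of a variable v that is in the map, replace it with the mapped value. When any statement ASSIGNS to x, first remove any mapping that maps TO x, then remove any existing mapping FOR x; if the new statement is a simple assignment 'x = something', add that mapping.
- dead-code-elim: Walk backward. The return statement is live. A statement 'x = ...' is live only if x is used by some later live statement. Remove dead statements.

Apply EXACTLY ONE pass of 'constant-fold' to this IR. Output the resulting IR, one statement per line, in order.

Answer: x = 5
t = 5 * x
y = t
d = t * t
return d

Derivation:
Applying constant-fold statement-by-statement:
  [1] x = 5  (unchanged)
  [2] t = 5 * x  (unchanged)
  [3] y = t - 0  -> y = t
  [4] d = t * t  (unchanged)
  [5] return d  (unchanged)
Result (5 stmts):
  x = 5
  t = 5 * x
  y = t
  d = t * t
  return d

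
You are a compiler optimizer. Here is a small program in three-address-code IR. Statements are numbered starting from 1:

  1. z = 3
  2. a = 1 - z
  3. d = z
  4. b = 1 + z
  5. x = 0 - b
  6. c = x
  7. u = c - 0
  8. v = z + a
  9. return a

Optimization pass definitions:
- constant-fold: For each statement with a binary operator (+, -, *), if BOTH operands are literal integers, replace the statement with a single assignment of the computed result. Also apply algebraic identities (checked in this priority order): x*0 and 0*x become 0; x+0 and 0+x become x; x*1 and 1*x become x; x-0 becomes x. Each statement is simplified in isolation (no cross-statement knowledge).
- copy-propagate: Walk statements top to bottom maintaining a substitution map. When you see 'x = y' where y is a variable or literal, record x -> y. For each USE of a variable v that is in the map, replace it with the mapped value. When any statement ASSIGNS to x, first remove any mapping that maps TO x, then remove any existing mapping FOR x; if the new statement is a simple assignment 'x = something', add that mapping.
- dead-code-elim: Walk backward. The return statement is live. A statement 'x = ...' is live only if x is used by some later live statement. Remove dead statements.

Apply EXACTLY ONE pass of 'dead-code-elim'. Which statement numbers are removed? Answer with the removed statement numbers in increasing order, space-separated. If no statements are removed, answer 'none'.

Answer: 3 4 5 6 7 8

Derivation:
Backward liveness scan:
Stmt 1 'z = 3': KEEP (z is live); live-in = []
Stmt 2 'a = 1 - z': KEEP (a is live); live-in = ['z']
Stmt 3 'd = z': DEAD (d not in live set ['a'])
Stmt 4 'b = 1 + z': DEAD (b not in live set ['a'])
Stmt 5 'x = 0 - b': DEAD (x not in live set ['a'])
Stmt 6 'c = x': DEAD (c not in live set ['a'])
Stmt 7 'u = c - 0': DEAD (u not in live set ['a'])
Stmt 8 'v = z + a': DEAD (v not in live set ['a'])
Stmt 9 'return a': KEEP (return); live-in = ['a']
Removed statement numbers: [3, 4, 5, 6, 7, 8]
Surviving IR:
  z = 3
  a = 1 - z
  return a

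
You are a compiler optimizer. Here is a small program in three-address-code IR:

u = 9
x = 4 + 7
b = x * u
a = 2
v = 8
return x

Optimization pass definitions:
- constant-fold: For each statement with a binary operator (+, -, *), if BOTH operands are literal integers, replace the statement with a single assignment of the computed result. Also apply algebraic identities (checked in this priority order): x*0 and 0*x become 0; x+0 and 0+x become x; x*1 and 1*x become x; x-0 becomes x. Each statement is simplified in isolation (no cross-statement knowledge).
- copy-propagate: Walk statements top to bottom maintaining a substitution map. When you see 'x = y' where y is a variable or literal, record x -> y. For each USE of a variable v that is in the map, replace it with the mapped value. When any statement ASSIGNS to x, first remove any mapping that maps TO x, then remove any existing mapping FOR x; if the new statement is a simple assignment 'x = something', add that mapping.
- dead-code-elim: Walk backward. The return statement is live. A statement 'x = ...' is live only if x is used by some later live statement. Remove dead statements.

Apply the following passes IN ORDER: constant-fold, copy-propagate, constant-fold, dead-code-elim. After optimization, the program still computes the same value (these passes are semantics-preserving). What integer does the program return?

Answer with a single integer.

Initial IR:
  u = 9
  x = 4 + 7
  b = x * u
  a = 2
  v = 8
  return x
After constant-fold (6 stmts):
  u = 9
  x = 11
  b = x * u
  a = 2
  v = 8
  return x
After copy-propagate (6 stmts):
  u = 9
  x = 11
  b = 11 * 9
  a = 2
  v = 8
  return 11
After constant-fold (6 stmts):
  u = 9
  x = 11
  b = 99
  a = 2
  v = 8
  return 11
After dead-code-elim (1 stmts):
  return 11
Evaluate:
  u = 9  =>  u = 9
  x = 4 + 7  =>  x = 11
  b = x * u  =>  b = 99
  a = 2  =>  a = 2
  v = 8  =>  v = 8
  return x = 11

Answer: 11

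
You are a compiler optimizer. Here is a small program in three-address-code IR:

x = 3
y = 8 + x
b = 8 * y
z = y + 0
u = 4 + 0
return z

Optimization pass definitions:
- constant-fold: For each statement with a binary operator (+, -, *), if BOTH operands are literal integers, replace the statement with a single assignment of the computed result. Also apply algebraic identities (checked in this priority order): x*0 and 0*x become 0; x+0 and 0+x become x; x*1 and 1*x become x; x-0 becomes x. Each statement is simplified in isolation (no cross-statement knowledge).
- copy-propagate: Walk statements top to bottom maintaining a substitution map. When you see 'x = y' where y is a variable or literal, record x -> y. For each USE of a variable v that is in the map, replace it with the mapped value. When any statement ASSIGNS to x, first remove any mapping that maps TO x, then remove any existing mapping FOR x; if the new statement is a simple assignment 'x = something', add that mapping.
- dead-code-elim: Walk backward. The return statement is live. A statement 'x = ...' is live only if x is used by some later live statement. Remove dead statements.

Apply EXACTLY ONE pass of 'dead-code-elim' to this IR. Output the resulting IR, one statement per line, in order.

Answer: x = 3
y = 8 + x
z = y + 0
return z

Derivation:
Applying dead-code-elim statement-by-statement:
  [6] return z  -> KEEP (return); live=['z']
  [5] u = 4 + 0  -> DEAD (u not live)
  [4] z = y + 0  -> KEEP; live=['y']
  [3] b = 8 * y  -> DEAD (b not live)
  [2] y = 8 + x  -> KEEP; live=['x']
  [1] x = 3  -> KEEP; live=[]
Result (4 stmts):
  x = 3
  y = 8 + x
  z = y + 0
  return z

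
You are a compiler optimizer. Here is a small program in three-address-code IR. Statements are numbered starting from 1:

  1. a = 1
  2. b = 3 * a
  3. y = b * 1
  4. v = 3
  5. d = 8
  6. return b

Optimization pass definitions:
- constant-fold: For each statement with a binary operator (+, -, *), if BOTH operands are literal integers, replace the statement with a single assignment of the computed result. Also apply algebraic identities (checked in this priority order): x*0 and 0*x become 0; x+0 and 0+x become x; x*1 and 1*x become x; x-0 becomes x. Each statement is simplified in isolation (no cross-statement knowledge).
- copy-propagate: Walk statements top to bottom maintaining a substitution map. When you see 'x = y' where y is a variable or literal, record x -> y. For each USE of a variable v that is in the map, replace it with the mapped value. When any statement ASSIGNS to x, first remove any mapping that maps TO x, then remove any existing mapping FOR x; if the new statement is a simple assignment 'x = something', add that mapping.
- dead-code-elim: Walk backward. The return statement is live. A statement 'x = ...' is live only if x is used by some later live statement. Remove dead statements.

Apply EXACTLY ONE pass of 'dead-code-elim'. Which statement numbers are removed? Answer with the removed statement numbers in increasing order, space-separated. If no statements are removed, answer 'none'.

Backward liveness scan:
Stmt 1 'a = 1': KEEP (a is live); live-in = []
Stmt 2 'b = 3 * a': KEEP (b is live); live-in = ['a']
Stmt 3 'y = b * 1': DEAD (y not in live set ['b'])
Stmt 4 'v = 3': DEAD (v not in live set ['b'])
Stmt 5 'd = 8': DEAD (d not in live set ['b'])
Stmt 6 'return b': KEEP (return); live-in = ['b']
Removed statement numbers: [3, 4, 5]
Surviving IR:
  a = 1
  b = 3 * a
  return b

Answer: 3 4 5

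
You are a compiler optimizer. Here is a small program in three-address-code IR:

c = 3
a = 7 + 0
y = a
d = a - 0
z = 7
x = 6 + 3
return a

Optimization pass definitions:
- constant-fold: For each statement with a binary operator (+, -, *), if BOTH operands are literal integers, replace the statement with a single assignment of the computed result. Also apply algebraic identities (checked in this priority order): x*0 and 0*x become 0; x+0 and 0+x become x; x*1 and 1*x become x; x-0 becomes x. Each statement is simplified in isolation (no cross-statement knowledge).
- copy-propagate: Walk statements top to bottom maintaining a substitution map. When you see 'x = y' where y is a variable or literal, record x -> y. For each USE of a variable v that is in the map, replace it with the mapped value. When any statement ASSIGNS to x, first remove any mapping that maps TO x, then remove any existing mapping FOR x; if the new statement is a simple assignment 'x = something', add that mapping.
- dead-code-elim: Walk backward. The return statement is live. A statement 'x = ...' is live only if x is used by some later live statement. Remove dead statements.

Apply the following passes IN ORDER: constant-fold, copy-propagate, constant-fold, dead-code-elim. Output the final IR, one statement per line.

Answer: return 7

Derivation:
Initial IR:
  c = 3
  a = 7 + 0
  y = a
  d = a - 0
  z = 7
  x = 6 + 3
  return a
After constant-fold (7 stmts):
  c = 3
  a = 7
  y = a
  d = a
  z = 7
  x = 9
  return a
After copy-propagate (7 stmts):
  c = 3
  a = 7
  y = 7
  d = 7
  z = 7
  x = 9
  return 7
After constant-fold (7 stmts):
  c = 3
  a = 7
  y = 7
  d = 7
  z = 7
  x = 9
  return 7
After dead-code-elim (1 stmts):
  return 7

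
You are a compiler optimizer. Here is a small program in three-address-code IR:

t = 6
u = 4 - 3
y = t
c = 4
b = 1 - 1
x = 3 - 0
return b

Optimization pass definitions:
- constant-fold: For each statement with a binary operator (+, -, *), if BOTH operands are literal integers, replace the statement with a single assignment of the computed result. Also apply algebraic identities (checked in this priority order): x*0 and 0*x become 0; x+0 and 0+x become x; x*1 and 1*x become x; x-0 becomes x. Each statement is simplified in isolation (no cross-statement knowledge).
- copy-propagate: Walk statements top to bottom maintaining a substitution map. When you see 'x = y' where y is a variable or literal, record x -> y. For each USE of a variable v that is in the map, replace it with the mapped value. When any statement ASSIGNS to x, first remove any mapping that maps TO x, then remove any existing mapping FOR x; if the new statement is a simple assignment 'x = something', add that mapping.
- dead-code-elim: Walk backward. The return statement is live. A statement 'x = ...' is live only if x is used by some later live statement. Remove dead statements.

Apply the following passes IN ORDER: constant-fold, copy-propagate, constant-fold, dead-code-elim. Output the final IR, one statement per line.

Answer: return 0

Derivation:
Initial IR:
  t = 6
  u = 4 - 3
  y = t
  c = 4
  b = 1 - 1
  x = 3 - 0
  return b
After constant-fold (7 stmts):
  t = 6
  u = 1
  y = t
  c = 4
  b = 0
  x = 3
  return b
After copy-propagate (7 stmts):
  t = 6
  u = 1
  y = 6
  c = 4
  b = 0
  x = 3
  return 0
After constant-fold (7 stmts):
  t = 6
  u = 1
  y = 6
  c = 4
  b = 0
  x = 3
  return 0
After dead-code-elim (1 stmts):
  return 0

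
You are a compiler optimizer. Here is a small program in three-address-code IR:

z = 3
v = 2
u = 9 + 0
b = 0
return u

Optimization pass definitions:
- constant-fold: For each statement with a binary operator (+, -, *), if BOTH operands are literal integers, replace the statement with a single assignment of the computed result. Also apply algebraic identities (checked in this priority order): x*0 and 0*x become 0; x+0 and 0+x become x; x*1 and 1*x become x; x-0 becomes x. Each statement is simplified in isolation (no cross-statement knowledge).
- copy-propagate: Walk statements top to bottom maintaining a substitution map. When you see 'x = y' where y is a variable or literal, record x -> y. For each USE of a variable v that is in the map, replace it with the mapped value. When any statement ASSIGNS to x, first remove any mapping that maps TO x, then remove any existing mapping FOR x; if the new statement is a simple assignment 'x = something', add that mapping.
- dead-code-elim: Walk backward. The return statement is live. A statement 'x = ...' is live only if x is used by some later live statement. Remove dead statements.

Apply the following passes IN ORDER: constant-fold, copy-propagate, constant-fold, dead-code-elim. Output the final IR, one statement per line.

Answer: return 9

Derivation:
Initial IR:
  z = 3
  v = 2
  u = 9 + 0
  b = 0
  return u
After constant-fold (5 stmts):
  z = 3
  v = 2
  u = 9
  b = 0
  return u
After copy-propagate (5 stmts):
  z = 3
  v = 2
  u = 9
  b = 0
  return 9
After constant-fold (5 stmts):
  z = 3
  v = 2
  u = 9
  b = 0
  return 9
After dead-code-elim (1 stmts):
  return 9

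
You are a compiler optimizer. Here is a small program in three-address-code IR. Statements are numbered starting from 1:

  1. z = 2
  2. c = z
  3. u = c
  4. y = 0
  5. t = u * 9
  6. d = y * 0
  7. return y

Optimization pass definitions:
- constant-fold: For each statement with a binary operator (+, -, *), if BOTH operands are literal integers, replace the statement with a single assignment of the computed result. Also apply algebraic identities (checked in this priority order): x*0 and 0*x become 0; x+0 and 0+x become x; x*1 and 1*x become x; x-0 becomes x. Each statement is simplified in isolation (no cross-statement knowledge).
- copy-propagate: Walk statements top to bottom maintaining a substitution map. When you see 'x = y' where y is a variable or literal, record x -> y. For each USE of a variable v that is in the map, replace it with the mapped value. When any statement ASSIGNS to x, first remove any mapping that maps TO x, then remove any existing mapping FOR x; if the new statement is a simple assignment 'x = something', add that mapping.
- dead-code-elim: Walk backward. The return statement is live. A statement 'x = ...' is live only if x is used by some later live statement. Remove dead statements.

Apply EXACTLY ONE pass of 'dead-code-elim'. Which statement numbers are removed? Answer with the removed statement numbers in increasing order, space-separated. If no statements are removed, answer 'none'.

Answer: 1 2 3 5 6

Derivation:
Backward liveness scan:
Stmt 1 'z = 2': DEAD (z not in live set [])
Stmt 2 'c = z': DEAD (c not in live set [])
Stmt 3 'u = c': DEAD (u not in live set [])
Stmt 4 'y = 0': KEEP (y is live); live-in = []
Stmt 5 't = u * 9': DEAD (t not in live set ['y'])
Stmt 6 'd = y * 0': DEAD (d not in live set ['y'])
Stmt 7 'return y': KEEP (return); live-in = ['y']
Removed statement numbers: [1, 2, 3, 5, 6]
Surviving IR:
  y = 0
  return y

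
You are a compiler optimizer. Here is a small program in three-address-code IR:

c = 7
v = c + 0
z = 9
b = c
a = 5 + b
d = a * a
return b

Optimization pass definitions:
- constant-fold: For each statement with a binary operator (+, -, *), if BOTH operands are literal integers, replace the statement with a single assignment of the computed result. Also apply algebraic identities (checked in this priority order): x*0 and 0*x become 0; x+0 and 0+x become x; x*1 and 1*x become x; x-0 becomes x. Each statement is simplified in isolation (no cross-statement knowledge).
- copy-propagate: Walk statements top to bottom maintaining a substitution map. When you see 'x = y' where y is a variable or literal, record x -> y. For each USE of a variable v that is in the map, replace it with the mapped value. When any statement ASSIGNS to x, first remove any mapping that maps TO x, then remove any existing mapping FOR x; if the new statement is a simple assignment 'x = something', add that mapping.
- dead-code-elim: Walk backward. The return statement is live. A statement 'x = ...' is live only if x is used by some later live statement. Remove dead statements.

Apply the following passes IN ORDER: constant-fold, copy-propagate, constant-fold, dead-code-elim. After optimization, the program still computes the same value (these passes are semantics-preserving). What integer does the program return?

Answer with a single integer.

Initial IR:
  c = 7
  v = c + 0
  z = 9
  b = c
  a = 5 + b
  d = a * a
  return b
After constant-fold (7 stmts):
  c = 7
  v = c
  z = 9
  b = c
  a = 5 + b
  d = a * a
  return b
After copy-propagate (7 stmts):
  c = 7
  v = 7
  z = 9
  b = 7
  a = 5 + 7
  d = a * a
  return 7
After constant-fold (7 stmts):
  c = 7
  v = 7
  z = 9
  b = 7
  a = 12
  d = a * a
  return 7
After dead-code-elim (1 stmts):
  return 7
Evaluate:
  c = 7  =>  c = 7
  v = c + 0  =>  v = 7
  z = 9  =>  z = 9
  b = c  =>  b = 7
  a = 5 + b  =>  a = 12
  d = a * a  =>  d = 144
  return b = 7

Answer: 7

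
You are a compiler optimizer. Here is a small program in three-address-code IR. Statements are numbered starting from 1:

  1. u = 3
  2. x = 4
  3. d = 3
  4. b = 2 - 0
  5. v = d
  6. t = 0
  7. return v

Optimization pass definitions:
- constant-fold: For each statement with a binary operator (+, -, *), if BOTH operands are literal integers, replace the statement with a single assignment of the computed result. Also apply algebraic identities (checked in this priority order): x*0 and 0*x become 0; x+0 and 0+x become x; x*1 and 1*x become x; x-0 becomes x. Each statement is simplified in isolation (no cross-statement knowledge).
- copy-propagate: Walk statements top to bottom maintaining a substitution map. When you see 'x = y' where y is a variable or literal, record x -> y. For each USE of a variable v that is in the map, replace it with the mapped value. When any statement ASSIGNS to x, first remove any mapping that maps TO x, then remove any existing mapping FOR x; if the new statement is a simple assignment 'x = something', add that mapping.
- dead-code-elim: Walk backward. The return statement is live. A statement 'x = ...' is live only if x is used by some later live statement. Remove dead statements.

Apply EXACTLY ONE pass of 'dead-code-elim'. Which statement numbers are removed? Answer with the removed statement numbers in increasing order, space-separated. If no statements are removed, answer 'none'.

Answer: 1 2 4 6

Derivation:
Backward liveness scan:
Stmt 1 'u = 3': DEAD (u not in live set [])
Stmt 2 'x = 4': DEAD (x not in live set [])
Stmt 3 'd = 3': KEEP (d is live); live-in = []
Stmt 4 'b = 2 - 0': DEAD (b not in live set ['d'])
Stmt 5 'v = d': KEEP (v is live); live-in = ['d']
Stmt 6 't = 0': DEAD (t not in live set ['v'])
Stmt 7 'return v': KEEP (return); live-in = ['v']
Removed statement numbers: [1, 2, 4, 6]
Surviving IR:
  d = 3
  v = d
  return v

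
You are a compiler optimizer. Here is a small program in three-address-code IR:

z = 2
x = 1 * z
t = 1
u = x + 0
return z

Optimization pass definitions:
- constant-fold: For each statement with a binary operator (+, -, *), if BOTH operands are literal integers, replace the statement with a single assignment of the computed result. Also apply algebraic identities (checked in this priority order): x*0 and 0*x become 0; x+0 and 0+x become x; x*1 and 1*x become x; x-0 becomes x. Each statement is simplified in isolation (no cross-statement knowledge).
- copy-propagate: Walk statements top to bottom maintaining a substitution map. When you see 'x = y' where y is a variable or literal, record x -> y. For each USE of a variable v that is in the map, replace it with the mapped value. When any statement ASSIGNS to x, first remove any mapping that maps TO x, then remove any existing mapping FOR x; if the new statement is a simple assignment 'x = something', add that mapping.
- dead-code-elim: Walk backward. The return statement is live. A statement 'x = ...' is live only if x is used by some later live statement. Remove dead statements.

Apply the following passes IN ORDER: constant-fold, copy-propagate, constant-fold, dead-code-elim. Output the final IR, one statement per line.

Initial IR:
  z = 2
  x = 1 * z
  t = 1
  u = x + 0
  return z
After constant-fold (5 stmts):
  z = 2
  x = z
  t = 1
  u = x
  return z
After copy-propagate (5 stmts):
  z = 2
  x = 2
  t = 1
  u = 2
  return 2
After constant-fold (5 stmts):
  z = 2
  x = 2
  t = 1
  u = 2
  return 2
After dead-code-elim (1 stmts):
  return 2

Answer: return 2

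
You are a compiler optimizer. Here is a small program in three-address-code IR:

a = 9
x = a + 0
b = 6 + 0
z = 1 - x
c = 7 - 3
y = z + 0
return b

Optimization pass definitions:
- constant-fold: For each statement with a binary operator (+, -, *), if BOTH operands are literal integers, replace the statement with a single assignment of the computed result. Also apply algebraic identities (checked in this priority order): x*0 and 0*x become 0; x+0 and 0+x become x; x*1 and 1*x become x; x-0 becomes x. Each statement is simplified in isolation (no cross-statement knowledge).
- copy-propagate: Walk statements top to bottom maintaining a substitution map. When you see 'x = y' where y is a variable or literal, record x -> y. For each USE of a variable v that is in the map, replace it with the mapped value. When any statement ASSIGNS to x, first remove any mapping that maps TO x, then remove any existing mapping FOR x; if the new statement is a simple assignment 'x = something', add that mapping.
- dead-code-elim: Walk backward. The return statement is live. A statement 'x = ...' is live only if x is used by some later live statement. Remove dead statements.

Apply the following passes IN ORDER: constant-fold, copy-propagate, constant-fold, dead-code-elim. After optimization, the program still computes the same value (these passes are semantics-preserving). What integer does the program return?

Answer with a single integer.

Answer: 6

Derivation:
Initial IR:
  a = 9
  x = a + 0
  b = 6 + 0
  z = 1 - x
  c = 7 - 3
  y = z + 0
  return b
After constant-fold (7 stmts):
  a = 9
  x = a
  b = 6
  z = 1 - x
  c = 4
  y = z
  return b
After copy-propagate (7 stmts):
  a = 9
  x = 9
  b = 6
  z = 1 - 9
  c = 4
  y = z
  return 6
After constant-fold (7 stmts):
  a = 9
  x = 9
  b = 6
  z = -8
  c = 4
  y = z
  return 6
After dead-code-elim (1 stmts):
  return 6
Evaluate:
  a = 9  =>  a = 9
  x = a + 0  =>  x = 9
  b = 6 + 0  =>  b = 6
  z = 1 - x  =>  z = -8
  c = 7 - 3  =>  c = 4
  y = z + 0  =>  y = -8
  return b = 6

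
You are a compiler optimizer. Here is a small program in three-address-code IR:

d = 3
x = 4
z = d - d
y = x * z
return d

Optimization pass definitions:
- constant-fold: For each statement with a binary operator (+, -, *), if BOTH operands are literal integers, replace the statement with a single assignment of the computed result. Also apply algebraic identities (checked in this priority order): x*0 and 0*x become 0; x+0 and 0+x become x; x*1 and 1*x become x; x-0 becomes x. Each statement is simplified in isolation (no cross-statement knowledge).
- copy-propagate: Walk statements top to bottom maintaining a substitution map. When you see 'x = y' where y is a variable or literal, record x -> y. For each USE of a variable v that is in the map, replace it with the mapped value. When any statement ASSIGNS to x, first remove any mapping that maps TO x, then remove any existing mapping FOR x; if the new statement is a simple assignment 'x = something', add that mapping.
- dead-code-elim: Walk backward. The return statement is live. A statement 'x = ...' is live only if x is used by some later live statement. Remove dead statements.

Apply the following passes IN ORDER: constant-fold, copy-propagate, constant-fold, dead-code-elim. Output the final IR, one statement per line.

Answer: return 3

Derivation:
Initial IR:
  d = 3
  x = 4
  z = d - d
  y = x * z
  return d
After constant-fold (5 stmts):
  d = 3
  x = 4
  z = d - d
  y = x * z
  return d
After copy-propagate (5 stmts):
  d = 3
  x = 4
  z = 3 - 3
  y = 4 * z
  return 3
After constant-fold (5 stmts):
  d = 3
  x = 4
  z = 0
  y = 4 * z
  return 3
After dead-code-elim (1 stmts):
  return 3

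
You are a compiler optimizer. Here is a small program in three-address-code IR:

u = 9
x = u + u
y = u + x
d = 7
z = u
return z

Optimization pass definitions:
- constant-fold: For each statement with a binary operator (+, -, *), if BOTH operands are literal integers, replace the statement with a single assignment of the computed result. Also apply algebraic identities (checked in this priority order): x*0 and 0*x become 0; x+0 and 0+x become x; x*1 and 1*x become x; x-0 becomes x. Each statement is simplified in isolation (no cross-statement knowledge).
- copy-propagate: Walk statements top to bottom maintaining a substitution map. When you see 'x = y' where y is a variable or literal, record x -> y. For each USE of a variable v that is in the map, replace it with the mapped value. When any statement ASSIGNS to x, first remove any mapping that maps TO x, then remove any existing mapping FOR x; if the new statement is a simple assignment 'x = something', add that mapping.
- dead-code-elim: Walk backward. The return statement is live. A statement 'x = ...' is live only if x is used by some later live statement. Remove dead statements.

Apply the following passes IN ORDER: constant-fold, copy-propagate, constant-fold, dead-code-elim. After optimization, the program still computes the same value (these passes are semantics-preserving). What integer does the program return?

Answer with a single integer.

Initial IR:
  u = 9
  x = u + u
  y = u + x
  d = 7
  z = u
  return z
After constant-fold (6 stmts):
  u = 9
  x = u + u
  y = u + x
  d = 7
  z = u
  return z
After copy-propagate (6 stmts):
  u = 9
  x = 9 + 9
  y = 9 + x
  d = 7
  z = 9
  return 9
After constant-fold (6 stmts):
  u = 9
  x = 18
  y = 9 + x
  d = 7
  z = 9
  return 9
After dead-code-elim (1 stmts):
  return 9
Evaluate:
  u = 9  =>  u = 9
  x = u + u  =>  x = 18
  y = u + x  =>  y = 27
  d = 7  =>  d = 7
  z = u  =>  z = 9
  return z = 9

Answer: 9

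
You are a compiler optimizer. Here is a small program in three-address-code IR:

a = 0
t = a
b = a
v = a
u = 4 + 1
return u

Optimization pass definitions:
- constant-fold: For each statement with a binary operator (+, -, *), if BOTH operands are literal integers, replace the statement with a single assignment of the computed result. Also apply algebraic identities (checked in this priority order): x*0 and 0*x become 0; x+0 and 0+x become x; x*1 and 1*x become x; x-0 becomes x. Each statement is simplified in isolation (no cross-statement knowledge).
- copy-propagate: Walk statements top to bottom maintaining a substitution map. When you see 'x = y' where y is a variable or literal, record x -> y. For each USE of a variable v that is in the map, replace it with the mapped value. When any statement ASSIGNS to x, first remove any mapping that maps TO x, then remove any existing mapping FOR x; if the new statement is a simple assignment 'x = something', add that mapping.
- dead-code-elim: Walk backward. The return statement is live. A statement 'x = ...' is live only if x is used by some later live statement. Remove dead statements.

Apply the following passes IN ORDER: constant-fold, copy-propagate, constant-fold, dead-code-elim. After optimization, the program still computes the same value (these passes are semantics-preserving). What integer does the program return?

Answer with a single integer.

Answer: 5

Derivation:
Initial IR:
  a = 0
  t = a
  b = a
  v = a
  u = 4 + 1
  return u
After constant-fold (6 stmts):
  a = 0
  t = a
  b = a
  v = a
  u = 5
  return u
After copy-propagate (6 stmts):
  a = 0
  t = 0
  b = 0
  v = 0
  u = 5
  return 5
After constant-fold (6 stmts):
  a = 0
  t = 0
  b = 0
  v = 0
  u = 5
  return 5
After dead-code-elim (1 stmts):
  return 5
Evaluate:
  a = 0  =>  a = 0
  t = a  =>  t = 0
  b = a  =>  b = 0
  v = a  =>  v = 0
  u = 4 + 1  =>  u = 5
  return u = 5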